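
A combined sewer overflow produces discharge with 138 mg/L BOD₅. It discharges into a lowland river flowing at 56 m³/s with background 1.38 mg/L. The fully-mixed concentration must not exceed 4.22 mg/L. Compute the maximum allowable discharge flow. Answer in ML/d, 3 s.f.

103 ML/d

Mass balance at complete mixing: C_std·(Q_w + Q_r) = Q_w·C_e + Q_r·C_b.
Rearranging, Q_w = Q_r·(C_std − C_b)/(C_e − C_std) = 56·(4.22 − 1.38) / (138 − 4.22) = 1.189 m³/s.
= 102.7 ML/d.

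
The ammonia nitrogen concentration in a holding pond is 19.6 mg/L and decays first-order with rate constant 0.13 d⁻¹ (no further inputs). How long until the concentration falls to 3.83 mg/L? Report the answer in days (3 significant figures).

12.6 d

t = ln(C₀/C)/k = ln(19.6/3.83)/0.13 = 1.633/0.13 = 12.56 d.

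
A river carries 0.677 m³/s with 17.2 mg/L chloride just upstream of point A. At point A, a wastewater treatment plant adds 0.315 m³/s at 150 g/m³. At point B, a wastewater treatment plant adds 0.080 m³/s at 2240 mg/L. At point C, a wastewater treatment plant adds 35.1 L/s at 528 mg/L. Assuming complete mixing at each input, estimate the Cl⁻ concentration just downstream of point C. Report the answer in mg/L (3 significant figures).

After input A: C = (0.677·17.2 + 0.315·150) / 0.992 = 59.37 mg/L.
After input B: C = (0.992·59.37 + 0.08·2240) / 1.072 = 222.1 mg/L.
35.1 L/s = 0.0351 m³/s.
After input C: C = (1.072·222.1 + 0.0351·528) / 1.107 = 231.8 mg/L.

232 mg/L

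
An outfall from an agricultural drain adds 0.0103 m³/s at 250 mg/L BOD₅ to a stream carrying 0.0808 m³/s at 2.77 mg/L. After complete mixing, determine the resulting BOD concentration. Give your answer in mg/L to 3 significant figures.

30.7 mg/L

Flow-weighted mixing gives C = (0.0103·250 + 0.0808·2.77) / (0.0103 + 0.0808) = 2.799/0.0911 = 30.72 mg/L.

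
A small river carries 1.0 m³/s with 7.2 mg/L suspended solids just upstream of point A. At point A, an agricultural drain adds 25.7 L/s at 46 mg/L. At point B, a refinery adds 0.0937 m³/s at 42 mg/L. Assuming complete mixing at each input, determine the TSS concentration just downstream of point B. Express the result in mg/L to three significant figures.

11.0 mg/L

25.7 L/s = 0.0257 m³/s.
After input A: C = (1·7.2 + 0.0257·46) / 1.026 = 8.172 mg/L.
After input B: C = (1.026·8.172 + 0.0937·42) / 1.119 = 11 mg/L.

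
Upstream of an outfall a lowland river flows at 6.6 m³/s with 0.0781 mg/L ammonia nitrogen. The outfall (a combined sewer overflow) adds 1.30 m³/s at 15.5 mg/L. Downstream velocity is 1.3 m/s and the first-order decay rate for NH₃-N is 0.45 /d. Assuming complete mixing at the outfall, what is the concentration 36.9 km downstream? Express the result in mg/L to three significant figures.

After complete mixing, C₀ = (1.3·15.5 + 6.6·0.0781) / 7.9 = 2.616 mg/L.
Travel time t = 3.69e+04 m / 1.3 m/s = 2.838e+04 s = 0.3285 d.
C = 2.616·exp(−0.45·0.3285) = 2.616·0.8626 = 2.256 mg/L.

2.26 mg/L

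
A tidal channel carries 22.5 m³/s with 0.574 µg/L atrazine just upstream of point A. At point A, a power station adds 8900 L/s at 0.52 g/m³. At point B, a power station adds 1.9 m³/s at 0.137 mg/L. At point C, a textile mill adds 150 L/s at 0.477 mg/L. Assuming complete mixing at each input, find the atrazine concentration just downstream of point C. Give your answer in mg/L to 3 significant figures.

0.149 mg/L

0.574 µg/L = 0.000574 mg/L.
8900 L/s = 8.9 m³/s.
After input A: C = (22.5·0.000574 + 8.9·0.52) / 31.4 = 0.1478 mg/L.
After input B: C = (31.4·0.1478 + 1.9·0.137) / 33.3 = 0.1472 mg/L.
150 L/s = 0.15 m³/s.
After input C: C = (33.3·0.1472 + 0.15·0.477) / 33.45 = 0.1487 mg/L.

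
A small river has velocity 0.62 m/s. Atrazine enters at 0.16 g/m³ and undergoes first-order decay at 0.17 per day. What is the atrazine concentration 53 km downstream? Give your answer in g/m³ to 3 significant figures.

Travel time t = 53 km / 0.62 m/s = 5.3e+04/0.62 = 8.548e+04 s = 0.9894 d.
First-order decay: C = 0.16·exp(−0.17·0.9894) = 0.16·0.8452 = 0.1352 g/m³.

0.135 g/m³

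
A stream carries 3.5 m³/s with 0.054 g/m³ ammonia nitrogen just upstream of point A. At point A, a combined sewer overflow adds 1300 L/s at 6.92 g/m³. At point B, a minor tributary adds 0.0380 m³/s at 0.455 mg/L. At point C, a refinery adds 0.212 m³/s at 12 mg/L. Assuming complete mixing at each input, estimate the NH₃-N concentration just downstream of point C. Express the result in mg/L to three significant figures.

1300 L/s = 1.3 m³/s.
After input A: C = (3.5·0.054 + 1.3·6.92) / 4.8 = 1.914 mg/L.
After input B: C = (4.8·1.914 + 0.038·0.455) / 4.838 = 1.902 mg/L.
After input C: C = (4.838·1.902 + 0.212·12) / 5.05 = 2.326 mg/L.

2.33 mg/L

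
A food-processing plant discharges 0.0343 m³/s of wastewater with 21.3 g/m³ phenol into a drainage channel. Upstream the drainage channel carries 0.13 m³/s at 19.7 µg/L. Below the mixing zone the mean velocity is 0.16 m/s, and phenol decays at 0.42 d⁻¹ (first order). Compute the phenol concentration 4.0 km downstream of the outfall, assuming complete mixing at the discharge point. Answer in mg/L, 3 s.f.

19.7 µg/L = 0.0197 mg/L.
After complete mixing, C₀ = (0.0343·21.3 + 0.13·0.0197) / 0.1643 = 4.462 mg/L.
Travel time t = 4000 m / 0.16 m/s = 2.5e+04 s = 0.2894 d.
C = 4.462·exp(−0.42·0.2894) = 4.462·0.8856 = 3.952 mg/L.

3.95 mg/L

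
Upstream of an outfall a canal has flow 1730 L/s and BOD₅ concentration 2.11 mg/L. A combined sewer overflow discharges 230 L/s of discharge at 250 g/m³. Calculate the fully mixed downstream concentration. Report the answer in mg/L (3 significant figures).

31.2 mg/L

230 L/s = 0.23 m³/s.
1730 L/s = 1.73 m³/s.
Flow-weighted mixing gives C = (0.23·250 + 1.73·2.11) / (0.23 + 1.73) = 61.15/1.96 = 31.2 mg/L.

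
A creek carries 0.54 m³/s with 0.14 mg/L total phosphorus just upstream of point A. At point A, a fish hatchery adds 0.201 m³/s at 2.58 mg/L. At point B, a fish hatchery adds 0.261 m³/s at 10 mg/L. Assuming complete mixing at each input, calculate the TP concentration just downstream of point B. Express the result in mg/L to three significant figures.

After input A: C = (0.54·0.14 + 0.201·2.58) / 0.741 = 0.8019 mg/L.
After input B: C = (0.741·0.8019 + 0.261·10) / 1.002 = 3.198 mg/L.

3.20 mg/L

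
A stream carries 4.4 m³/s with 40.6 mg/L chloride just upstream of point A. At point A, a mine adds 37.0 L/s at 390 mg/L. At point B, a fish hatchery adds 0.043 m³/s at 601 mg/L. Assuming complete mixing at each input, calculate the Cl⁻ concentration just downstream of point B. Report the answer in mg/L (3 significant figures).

37.0 L/s = 0.037 m³/s.
After input A: C = (4.4·40.6 + 0.037·390) / 4.437 = 43.51 mg/L.
After input B: C = (4.437·43.51 + 0.043·601) / 4.48 = 48.86 mg/L.

48.9 mg/L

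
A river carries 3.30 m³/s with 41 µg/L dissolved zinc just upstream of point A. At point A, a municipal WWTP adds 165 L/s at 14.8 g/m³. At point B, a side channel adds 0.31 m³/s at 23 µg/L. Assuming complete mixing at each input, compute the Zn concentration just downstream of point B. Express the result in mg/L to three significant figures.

41 µg/L = 0.041 mg/L.
165 L/s = 0.165 m³/s.
After input A: C = (3.3·0.041 + 0.165·14.8) / 3.465 = 0.7438 mg/L.
23 µg/L = 0.023 mg/L.
After input B: C = (3.465·0.7438 + 0.31·0.023) / 3.775 = 0.6846 mg/L.

0.685 mg/L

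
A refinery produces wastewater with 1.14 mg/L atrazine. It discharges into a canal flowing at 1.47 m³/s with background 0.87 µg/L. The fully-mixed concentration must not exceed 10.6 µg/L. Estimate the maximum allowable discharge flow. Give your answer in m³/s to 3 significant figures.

0.87 µg/L = 0.00087 mg/L.
10.6 µg/L = 0.0106 mg/L.
Mass balance at complete mixing: C_std·(Q_w + Q_r) = Q_w·C_e + Q_r·C_b.
Rearranging, Q_w = Q_r·(C_std − C_b)/(C_e − C_std) = 1.47·(0.0106 − 0.00087) / (1.14 − 0.0106) = 0.01266 m³/s.

0.0127 m³/s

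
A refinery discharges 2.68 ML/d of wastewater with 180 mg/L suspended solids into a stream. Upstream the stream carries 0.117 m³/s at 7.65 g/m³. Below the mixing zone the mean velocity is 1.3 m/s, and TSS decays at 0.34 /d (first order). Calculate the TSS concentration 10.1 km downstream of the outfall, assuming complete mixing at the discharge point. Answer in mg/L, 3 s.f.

42.4 mg/L

2.68 ML/d = 0.03102 m³/s.
After complete mixing, C₀ = (0.03102·180 + 0.117·7.65) / 0.148 = 43.77 mg/L.
Travel time t = 1.01e+04 m / 1.3 m/s = 7769 s = 0.08992 d.
C = 43.77·exp(−0.34·0.08992) = 43.77·0.9699 = 42.45 mg/L.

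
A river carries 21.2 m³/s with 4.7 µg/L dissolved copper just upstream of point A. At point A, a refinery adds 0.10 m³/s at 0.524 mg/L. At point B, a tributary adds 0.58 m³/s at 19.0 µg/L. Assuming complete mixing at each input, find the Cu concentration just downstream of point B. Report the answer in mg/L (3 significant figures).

4.7 µg/L = 0.0047 mg/L.
After input A: C = (21.2·0.0047 + 0.1·0.524) / 21.3 = 0.007138 mg/L.
19.0 µg/L = 0.019 mg/L.
After input B: C = (21.3·0.007138 + 0.58·0.019) / 21.88 = 0.007452 mg/L.

0.00745 mg/L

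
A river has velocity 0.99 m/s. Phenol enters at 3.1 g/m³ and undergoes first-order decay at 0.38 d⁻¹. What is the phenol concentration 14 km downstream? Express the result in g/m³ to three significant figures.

Travel time t = 14 km / 0.99 m/s = 1.4e+04/0.99 = 1.414e+04 s = 0.1637 d.
First-order decay: C = 3.1·exp(−0.38·0.1637) = 3.1·0.9397 = 2.913 g/m³.

2.91 g/m³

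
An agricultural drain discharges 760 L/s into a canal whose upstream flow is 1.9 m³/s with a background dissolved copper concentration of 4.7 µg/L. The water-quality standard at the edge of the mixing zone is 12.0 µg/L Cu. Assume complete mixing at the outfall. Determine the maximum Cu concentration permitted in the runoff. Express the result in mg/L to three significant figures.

0.0303 mg/L

760 L/s = 0.76 m³/s.
4.7 µg/L = 0.0047 mg/L.
12.0 µg/L = 0.012 mg/L.
Mass balance: 0.012·2.66 = 0.76·Cₑ + 1.9·0.0047.
Cₑ = (0.03192 − 0.00893) / 0.76 = 0.03025 mg/L.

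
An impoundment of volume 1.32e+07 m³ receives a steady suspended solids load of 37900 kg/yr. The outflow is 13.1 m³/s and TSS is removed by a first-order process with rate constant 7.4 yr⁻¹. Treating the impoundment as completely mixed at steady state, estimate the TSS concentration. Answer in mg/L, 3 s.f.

0.0742 mg/L

Outflow Q = 13.1 m³/s × 3.156e+07 s/yr = 4.134e+08 m³/yr.
Steady-state CSTR mass balance: W = Q·C + k·V·C, so C = W/(Q + kV).
Q + kV = 4.134e+08 + 7.4·1.32e+07 = 5.111e+08 m³/yr.
C = 37900/5.111e+08 = 7.416e-05 kg/m³ = 0.07416 mg/L.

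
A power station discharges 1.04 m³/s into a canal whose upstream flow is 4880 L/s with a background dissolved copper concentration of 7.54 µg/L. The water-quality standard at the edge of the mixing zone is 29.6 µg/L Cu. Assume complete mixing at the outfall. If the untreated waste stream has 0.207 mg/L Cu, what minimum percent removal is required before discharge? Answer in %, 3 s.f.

4880 L/s = 4.88 m³/s.
7.54 µg/L = 0.00754 mg/L.
29.6 µg/L = 0.0296 mg/L.
Mass balance: 0.0296·5.92 = 1.04·Cₑ + 4.88·0.00754.
Cₑ = (0.1752 − 0.0368) / 1.04 = 0.1331 mg/L.
Required removal = 1 − 0.1331/0.207 = 35.69 %.

35.7 %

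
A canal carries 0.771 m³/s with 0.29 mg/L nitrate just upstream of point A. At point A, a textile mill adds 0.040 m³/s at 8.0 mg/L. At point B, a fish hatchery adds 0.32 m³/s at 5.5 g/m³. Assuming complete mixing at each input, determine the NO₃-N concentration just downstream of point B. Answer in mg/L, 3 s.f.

After input A: C = (0.771·0.29 + 0.04·8) / 0.811 = 0.6703 mg/L.
After input B: C = (0.811·0.6703 + 0.32·5.5) / 1.131 = 2.037 mg/L.

2.04 mg/L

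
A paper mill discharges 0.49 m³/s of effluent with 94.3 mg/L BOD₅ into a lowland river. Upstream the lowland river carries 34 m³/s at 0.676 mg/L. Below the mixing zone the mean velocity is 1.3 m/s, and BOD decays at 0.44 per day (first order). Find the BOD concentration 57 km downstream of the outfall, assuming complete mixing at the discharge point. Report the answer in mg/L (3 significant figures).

After complete mixing, C₀ = (0.49·94.3 + 34·0.676) / 34.49 = 2.006 mg/L.
Travel time t = 5.7e+04 m / 1.3 m/s = 4.385e+04 s = 0.5075 d.
C = 2.006·exp(−0.44·0.5075) = 2.006·0.7999 = 1.605 mg/L.

1.60 mg/L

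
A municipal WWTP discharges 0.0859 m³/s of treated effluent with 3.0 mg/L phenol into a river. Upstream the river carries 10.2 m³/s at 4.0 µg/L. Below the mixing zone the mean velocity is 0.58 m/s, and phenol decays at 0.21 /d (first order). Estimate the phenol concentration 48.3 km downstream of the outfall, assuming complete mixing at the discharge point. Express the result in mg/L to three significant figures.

4.0 µg/L = 0.004 mg/L.
After complete mixing, C₀ = (0.0859·3 + 10.2·0.004) / 10.29 = 0.02902 mg/L.
Travel time t = 4.83e+04 m / 0.58 m/s = 8.328e+04 s = 0.9638 d.
C = 0.02902·exp(−0.21·0.9638) = 0.02902·0.8168 = 0.0237 mg/L.

0.0237 mg/L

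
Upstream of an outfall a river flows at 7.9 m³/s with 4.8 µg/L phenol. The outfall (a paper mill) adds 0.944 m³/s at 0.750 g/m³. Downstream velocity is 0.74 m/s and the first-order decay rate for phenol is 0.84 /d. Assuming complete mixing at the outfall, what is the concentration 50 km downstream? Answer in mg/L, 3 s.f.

0.0437 mg/L

4.8 µg/L = 0.0048 mg/L.
After complete mixing, C₀ = (0.944·0.75 + 7.9·0.0048) / 8.844 = 0.08434 mg/L.
Travel time t = 5e+04 m / 0.74 m/s = 6.757e+04 s = 0.782 d.
C = 0.08434·exp(−0.84·0.782) = 0.08434·0.5185 = 0.04373 mg/L.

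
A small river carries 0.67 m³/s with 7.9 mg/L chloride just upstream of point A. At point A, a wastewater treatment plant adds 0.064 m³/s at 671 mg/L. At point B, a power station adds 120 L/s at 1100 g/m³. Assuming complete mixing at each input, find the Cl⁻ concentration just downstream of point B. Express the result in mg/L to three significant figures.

After input A: C = (0.67·7.9 + 0.064·671) / 0.734 = 65.72 mg/L.
120 L/s = 0.12 m³/s.
After input B: C = (0.734·65.72 + 0.12·1100) / 0.854 = 211.1 mg/L.

211 mg/L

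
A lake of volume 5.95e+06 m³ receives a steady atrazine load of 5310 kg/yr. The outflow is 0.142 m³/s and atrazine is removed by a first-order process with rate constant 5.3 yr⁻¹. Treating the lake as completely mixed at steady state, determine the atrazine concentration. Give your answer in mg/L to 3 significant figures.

0.147 mg/L

Outflow Q = 0.142 m³/s × 3.156e+07 s/yr = 4.481e+06 m³/yr.
Steady-state CSTR mass balance: W = Q·C + k·V·C, so C = W/(Q + kV).
Q + kV = 4.481e+06 + 5.3·5.95e+06 = 3.602e+07 m³/yr.
C = 5310/3.602e+07 = 0.0001474 kg/m³ = 0.1474 mg/L.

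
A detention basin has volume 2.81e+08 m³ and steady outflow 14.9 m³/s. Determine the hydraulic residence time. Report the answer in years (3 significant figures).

Q = 14.9 m³/s × 3.156e+07 s/yr = 4.702e+08 m³/yr.
Hydraulic residence time τ = V/Q = 2.81e+08/4.702e+08 = 0.5976 yr.

0.598 yr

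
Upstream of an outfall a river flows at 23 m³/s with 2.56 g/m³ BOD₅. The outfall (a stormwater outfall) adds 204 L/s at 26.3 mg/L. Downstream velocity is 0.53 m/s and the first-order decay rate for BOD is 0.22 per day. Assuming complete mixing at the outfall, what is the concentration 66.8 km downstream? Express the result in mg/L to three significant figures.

204 L/s = 0.204 m³/s.
After complete mixing, C₀ = (0.204·26.3 + 23·2.56) / 23.2 = 2.769 mg/L.
Travel time t = 6.68e+04 m / 0.53 m/s = 1.26e+05 s = 1.459 d.
C = 2.769·exp(−0.22·1.459) = 2.769·0.7255 = 2.009 mg/L.

2.01 mg/L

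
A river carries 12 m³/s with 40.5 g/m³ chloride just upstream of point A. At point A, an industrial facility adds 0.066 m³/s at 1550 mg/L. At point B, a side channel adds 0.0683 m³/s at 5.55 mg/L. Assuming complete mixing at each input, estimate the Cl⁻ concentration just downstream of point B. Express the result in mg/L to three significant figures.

48.5 mg/L

After input A: C = (12·40.5 + 0.066·1550) / 12.07 = 48.76 mg/L.
After input B: C = (12.07·48.76 + 0.0683·5.55) / 12.13 = 48.51 mg/L.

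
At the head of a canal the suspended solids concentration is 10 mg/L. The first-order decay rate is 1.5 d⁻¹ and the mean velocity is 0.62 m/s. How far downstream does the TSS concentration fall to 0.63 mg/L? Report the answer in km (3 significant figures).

From C = C₀·e^(−kt), t = ln(C₀/C)/k = ln(10/0.63)/1.5 = 2.765/1.5 = 1.843 d.
Distance = v·t = 0.62 m/s × 1.592e+05 s = 9.873e+04 m = 98.73 km.

98.7 km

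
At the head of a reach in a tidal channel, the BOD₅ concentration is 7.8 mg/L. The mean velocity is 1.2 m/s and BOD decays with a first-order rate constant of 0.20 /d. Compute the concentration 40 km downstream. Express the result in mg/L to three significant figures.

7.22 mg/L

Travel time t = 40 km / 1.2 m/s = 4e+04/1.2 = 3.333e+04 s = 0.3858 d.
First-order decay: C = 7.8·exp(−0.20·0.3858) = 7.8·0.9257 = 7.221 mg/L.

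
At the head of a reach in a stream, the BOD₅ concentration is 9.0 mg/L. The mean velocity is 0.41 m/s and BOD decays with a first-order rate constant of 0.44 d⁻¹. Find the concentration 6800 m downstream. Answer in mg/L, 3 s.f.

8.27 mg/L

Travel time t = 6800 m / 0.41 m/s = 6800/0.41 = 1.659e+04 s = 0.192 d.
First-order decay: C = 9.0·exp(−0.44·0.192) = 9.0·0.919 = 8.271 mg/L.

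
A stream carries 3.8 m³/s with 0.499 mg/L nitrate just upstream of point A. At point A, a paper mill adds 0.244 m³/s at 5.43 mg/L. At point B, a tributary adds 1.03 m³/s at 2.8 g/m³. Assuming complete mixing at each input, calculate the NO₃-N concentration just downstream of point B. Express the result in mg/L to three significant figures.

1.20 mg/L

After input A: C = (3.8·0.499 + 0.244·5.43) / 4.044 = 0.7965 mg/L.
After input B: C = (4.044·0.7965 + 1.03·2.8) / 5.074 = 1.203 mg/L.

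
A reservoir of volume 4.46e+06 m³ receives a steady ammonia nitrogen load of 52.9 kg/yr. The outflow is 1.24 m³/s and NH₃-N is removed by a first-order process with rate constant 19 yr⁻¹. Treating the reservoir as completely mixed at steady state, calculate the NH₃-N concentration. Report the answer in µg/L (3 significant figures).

0.427 µg/L

Outflow Q = 1.24 m³/s × 3.156e+07 s/yr = 3.913e+07 m³/yr.
Steady-state CSTR mass balance: W = Q·C + k·V·C, so C = W/(Q + kV).
Q + kV = 3.913e+07 + 19·4.46e+06 = 1.239e+08 m³/yr.
C = 52.9/1.239e+08 = 4.271e-07 kg/m³ = 0.0004271 mg/L = 0.4271 µg/L.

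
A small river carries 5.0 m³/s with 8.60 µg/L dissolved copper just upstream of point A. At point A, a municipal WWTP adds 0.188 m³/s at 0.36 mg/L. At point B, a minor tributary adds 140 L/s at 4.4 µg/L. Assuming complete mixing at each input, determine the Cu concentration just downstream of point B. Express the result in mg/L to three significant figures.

0.0209 mg/L

8.60 µg/L = 0.0086 mg/L.
After input A: C = (5·0.0086 + 0.188·0.36) / 5.188 = 0.02133 mg/L.
140 L/s = 0.14 m³/s.
4.4 µg/L = 0.0044 mg/L.
After input B: C = (5.188·0.02133 + 0.14·0.0044) / 5.328 = 0.02089 mg/L.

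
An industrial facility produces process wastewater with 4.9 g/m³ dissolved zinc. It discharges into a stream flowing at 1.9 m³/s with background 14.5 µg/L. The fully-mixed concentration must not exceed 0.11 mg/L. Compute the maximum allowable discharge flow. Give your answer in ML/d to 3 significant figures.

14.5 µg/L = 0.0145 mg/L.
Mass balance at complete mixing: C_std·(Q_w + Q_r) = Q_w·C_e + Q_r·C_b.
Rearranging, Q_w = Q_r·(C_std − C_b)/(C_e − C_std) = 1.9·(0.11 − 0.0145) / (4.9 − 0.11) = 0.03788 m³/s.
= 3.273 ML/d.

3.27 ML/d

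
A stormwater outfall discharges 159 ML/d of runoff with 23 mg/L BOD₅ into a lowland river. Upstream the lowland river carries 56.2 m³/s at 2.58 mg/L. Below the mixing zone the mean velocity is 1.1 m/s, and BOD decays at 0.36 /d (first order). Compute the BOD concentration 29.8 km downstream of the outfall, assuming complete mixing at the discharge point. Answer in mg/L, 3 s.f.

2.88 mg/L

159 ML/d = 1.84 m³/s.
After complete mixing, C₀ = (1.84·23 + 56.2·2.58) / 58.04 = 3.227 mg/L.
Travel time t = 2.98e+04 m / 1.1 m/s = 2.709e+04 s = 0.3136 d.
C = 3.227·exp(−0.36·0.3136) = 3.227·0.8933 = 2.883 mg/L.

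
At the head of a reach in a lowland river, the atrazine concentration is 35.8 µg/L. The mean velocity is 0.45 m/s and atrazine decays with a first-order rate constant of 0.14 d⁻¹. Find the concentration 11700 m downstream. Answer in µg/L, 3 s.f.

34.3 µg/L

Travel time t = 11700 m / 0.45 m/s = 1.17e+04/0.45 = 2.6e+04 s = 0.3009 d.
First-order decay: C = 35.8·exp(−0.14·0.3009) = 35.8·0.9587 = 34.32 µg/L.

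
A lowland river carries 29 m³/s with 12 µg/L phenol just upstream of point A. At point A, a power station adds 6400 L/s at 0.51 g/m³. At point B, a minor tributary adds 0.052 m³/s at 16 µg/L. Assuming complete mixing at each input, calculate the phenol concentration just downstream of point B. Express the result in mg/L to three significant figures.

12 µg/L = 0.012 mg/L.
6400 L/s = 6.4 m³/s.
After input A: C = (29·0.012 + 6.4·0.51) / 35.4 = 0.102 mg/L.
16 µg/L = 0.016 mg/L.
After input B: C = (35.4·0.102 + 0.052·0.016) / 35.45 = 0.1019 mg/L.

0.102 mg/L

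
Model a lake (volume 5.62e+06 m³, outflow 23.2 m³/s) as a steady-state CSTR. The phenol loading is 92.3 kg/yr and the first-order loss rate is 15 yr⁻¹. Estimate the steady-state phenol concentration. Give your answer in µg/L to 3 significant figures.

Outflow Q = 23.2 m³/s × 3.156e+07 s/yr = 7.321e+08 m³/yr.
Steady-state CSTR mass balance: W = Q·C + k·V·C, so C = W/(Q + kV).
Q + kV = 7.321e+08 + 15·5.62e+06 = 8.164e+08 m³/yr.
C = 92.3/8.164e+08 = 1.131e-07 kg/m³ = 0.0001131 mg/L = 0.1131 µg/L.

0.113 µg/L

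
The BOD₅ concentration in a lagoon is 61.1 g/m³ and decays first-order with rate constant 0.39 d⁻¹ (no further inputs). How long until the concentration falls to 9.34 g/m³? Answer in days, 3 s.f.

t = ln(C₀/C)/k = ln(61.1/9.34)/0.39 = 1.878/0.39 = 4.816 d.

4.82 d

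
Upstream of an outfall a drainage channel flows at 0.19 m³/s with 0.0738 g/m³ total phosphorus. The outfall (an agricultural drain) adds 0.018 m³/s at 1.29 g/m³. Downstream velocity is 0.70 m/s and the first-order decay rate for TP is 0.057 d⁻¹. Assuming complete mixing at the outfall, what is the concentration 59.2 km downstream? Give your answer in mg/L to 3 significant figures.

0.169 mg/L

After complete mixing, C₀ = (0.018·1.29 + 0.19·0.0738) / 0.208 = 0.179 mg/L.
Travel time t = 5.92e+04 m / 0.70 m/s = 8.457e+04 s = 0.9788 d.
C = 0.179·exp(−0.057·0.9788) = 0.179·0.9457 = 0.1693 mg/L.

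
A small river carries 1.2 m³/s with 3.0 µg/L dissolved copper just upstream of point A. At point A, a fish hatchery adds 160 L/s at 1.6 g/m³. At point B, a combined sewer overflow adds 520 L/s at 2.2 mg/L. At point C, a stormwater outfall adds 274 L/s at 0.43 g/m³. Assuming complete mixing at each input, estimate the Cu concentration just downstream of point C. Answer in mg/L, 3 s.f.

3.0 µg/L = 0.003 mg/L.
160 L/s = 0.16 m³/s.
After input A: C = (1.2·0.003 + 0.16·1.6) / 1.36 = 0.1909 mg/L.
520 L/s = 0.52 m³/s.
After input B: C = (1.36·0.1909 + 0.52·2.2) / 1.88 = 0.7466 mg/L.
274 L/s = 0.274 m³/s.
After input C: C = (1.88·0.7466 + 0.274·0.43) / 2.154 = 0.7063 mg/L.

0.706 mg/L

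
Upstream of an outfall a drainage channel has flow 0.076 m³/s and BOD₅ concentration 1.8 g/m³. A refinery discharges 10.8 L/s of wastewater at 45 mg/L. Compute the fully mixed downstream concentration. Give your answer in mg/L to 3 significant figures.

7.18 mg/L

10.8 L/s = 0.0108 m³/s.
Flow-weighted mixing gives C = (0.0108·45 + 0.076·1.8) / (0.0108 + 0.076) = 0.6228/0.0868 = 7.175 mg/L.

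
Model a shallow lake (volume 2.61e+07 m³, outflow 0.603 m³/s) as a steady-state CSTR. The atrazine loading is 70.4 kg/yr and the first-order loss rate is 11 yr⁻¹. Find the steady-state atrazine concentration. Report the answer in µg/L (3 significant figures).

Outflow Q = 0.603 m³/s × 3.156e+07 s/yr = 1.903e+07 m³/yr.
Steady-state CSTR mass balance: W = Q·C + k·V·C, so C = W/(Q + kV).
Q + kV = 1.903e+07 + 11·2.61e+07 = 3.061e+08 m³/yr.
C = 70.4/3.061e+08 = 2.3e-07 kg/m³ = 0.00023 mg/L = 0.23 µg/L.

0.230 µg/L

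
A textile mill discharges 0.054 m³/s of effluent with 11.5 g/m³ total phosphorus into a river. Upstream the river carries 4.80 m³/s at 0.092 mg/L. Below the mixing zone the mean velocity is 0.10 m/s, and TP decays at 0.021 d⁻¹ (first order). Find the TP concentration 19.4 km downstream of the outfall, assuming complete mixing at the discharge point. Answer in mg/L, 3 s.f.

0.209 mg/L

After complete mixing, C₀ = (0.054·11.5 + 4.8·0.092) / 4.854 = 0.2189 mg/L.
Travel time t = 1.94e+04 m / 0.10 m/s = 1.94e+05 s = 2.245 d.
C = 0.2189·exp(−0.021·2.245) = 0.2189·0.9539 = 0.2088 mg/L.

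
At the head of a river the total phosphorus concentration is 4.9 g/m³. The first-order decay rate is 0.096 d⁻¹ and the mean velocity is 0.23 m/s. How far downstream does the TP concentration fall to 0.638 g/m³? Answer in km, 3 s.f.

From C = C₀·e^(−kt), t = ln(C₀/C)/k = ln(4.9/0.638)/0.096 = 2.039/0.096 = 21.24 d.
Distance = v·t = 0.23 m/s × 1.835e+06 s = 4.22e+05 m = 422 km.

422 km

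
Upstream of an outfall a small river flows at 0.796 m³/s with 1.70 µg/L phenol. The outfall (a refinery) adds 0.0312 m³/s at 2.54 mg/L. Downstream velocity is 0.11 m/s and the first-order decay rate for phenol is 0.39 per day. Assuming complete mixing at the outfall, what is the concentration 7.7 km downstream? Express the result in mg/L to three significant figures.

0.0710 mg/L

1.70 µg/L = 0.0017 mg/L.
After complete mixing, C₀ = (0.0312·2.54 + 0.796·0.0017) / 0.8272 = 0.09744 mg/L.
Travel time t = 7700 m / 0.11 m/s = 7e+04 s = 0.8102 d.
C = 0.09744·exp(−0.39·0.8102) = 0.09744·0.7291 = 0.07104 mg/L.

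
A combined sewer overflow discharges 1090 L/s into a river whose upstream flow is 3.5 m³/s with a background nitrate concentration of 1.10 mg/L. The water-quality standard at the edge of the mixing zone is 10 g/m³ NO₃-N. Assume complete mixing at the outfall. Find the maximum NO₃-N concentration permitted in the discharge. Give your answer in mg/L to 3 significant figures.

38.6 mg/L

1090 L/s = 1.09 m³/s.
Mass balance: 10·4.59 = 1.09·Cₑ + 3.5·1.1.
Cₑ = (45.9 − 3.85) / 1.09 = 38.58 mg/L.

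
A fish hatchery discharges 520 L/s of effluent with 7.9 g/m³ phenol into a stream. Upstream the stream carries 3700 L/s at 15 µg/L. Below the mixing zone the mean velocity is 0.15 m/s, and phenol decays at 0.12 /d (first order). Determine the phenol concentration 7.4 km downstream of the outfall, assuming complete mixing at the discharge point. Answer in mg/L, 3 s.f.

520 L/s = 0.52 m³/s.
3700 L/s = 3.7 m³/s.
15 µg/L = 0.015 mg/L.
After complete mixing, C₀ = (0.52·7.9 + 3.7·0.015) / 4.22 = 0.9866 mg/L.
Travel time t = 7400 m / 0.15 m/s = 4.933e+04 s = 0.571 d.
C = 0.9866·exp(−0.12·0.571) = 0.9866·0.9338 = 0.9213 mg/L.

0.921 mg/L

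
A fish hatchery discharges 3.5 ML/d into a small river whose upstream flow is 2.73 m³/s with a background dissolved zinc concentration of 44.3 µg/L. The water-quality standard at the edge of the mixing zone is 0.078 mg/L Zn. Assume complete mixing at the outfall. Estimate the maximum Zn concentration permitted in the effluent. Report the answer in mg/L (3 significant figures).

2.35 mg/L

3.5 ML/d = 0.04051 m³/s.
44.3 µg/L = 0.0443 mg/L.
Mass balance: 0.078·2.771 = 0.04051·Cₑ + 2.73·0.0443.
Cₑ = (0.2161 − 0.1209) / 0.04051 = 2.349 mg/L.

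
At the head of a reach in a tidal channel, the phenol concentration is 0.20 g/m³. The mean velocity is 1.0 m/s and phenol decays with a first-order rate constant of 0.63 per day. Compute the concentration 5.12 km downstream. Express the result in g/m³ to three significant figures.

0.193 g/m³

Travel time t = 5.12 km / 1.0 m/s = 5120/1.0 = 5120 s = 0.05926 d.
First-order decay: C = 0.20·exp(−0.63·0.05926) = 0.20·0.9634 = 0.1927 g/m³.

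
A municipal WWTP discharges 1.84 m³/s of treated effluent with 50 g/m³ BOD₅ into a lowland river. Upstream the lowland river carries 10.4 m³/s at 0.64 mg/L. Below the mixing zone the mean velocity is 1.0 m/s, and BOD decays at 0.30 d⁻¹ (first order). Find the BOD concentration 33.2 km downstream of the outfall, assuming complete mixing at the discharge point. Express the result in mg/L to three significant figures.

7.18 mg/L

After complete mixing, C₀ = (1.84·50 + 10.4·0.64) / 12.24 = 8.06 mg/L.
Travel time t = 3.32e+04 m / 1.0 m/s = 3.32e+04 s = 0.3843 d.
C = 8.06·exp(−0.30·0.3843) = 8.06·0.8911 = 7.183 mg/L.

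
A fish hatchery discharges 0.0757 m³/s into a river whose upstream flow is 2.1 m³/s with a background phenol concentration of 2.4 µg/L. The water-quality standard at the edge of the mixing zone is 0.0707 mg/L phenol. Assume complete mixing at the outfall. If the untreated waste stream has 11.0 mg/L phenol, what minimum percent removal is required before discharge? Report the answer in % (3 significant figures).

82.1 %

2.4 µg/L = 0.0024 mg/L.
Mass balance: 0.0707·2.176 = 0.0757·Cₑ + 2.1·0.0024.
Cₑ = (0.1538 − 0.00504) / 0.0757 = 1.965 mg/L.
Required removal = 1 − 1.965/11.0 = 82.13 %.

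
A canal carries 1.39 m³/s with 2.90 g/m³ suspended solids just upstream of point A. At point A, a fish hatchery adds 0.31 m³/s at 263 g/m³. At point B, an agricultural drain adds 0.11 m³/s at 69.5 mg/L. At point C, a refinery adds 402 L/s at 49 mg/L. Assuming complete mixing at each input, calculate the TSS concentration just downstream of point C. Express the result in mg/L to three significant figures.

51.0 mg/L

After input A: C = (1.39·2.9 + 0.31·263) / 1.7 = 50.33 mg/L.
After input B: C = (1.7·50.33 + 0.11·69.5) / 1.81 = 51.5 mg/L.
402 L/s = 0.402 m³/s.
After input C: C = (1.81·51.5 + 0.402·49) / 2.212 = 51.04 mg/L.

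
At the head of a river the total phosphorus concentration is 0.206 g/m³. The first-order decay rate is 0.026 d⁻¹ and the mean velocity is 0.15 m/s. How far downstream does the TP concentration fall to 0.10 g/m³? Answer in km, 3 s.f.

360 km

From C = C₀·e^(−kt), t = ln(C₀/C)/k = ln(0.206/0.10)/0.026 = 0.7227/0.026 = 27.8 d.
Distance = v·t = 0.15 m/s × 2.402e+06 s = 3.602e+05 m = 360.2 km.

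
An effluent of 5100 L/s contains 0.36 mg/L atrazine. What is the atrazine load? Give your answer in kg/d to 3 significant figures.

5100 L/s = 5.1 m³/s.
Mass flux = Q·C = 5.1 m³/s × 0.36 g/m³ = 1.836 g/s.
= 1.836 g/s × 86.4 = 158.6 kg/d.

159 kg/d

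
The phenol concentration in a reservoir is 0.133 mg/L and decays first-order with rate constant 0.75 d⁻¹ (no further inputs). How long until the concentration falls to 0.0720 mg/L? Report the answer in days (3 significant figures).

0.818 d

t = ln(C₀/C)/k = ln(0.133/0.0720)/0.75 = 0.6137/0.75 = 0.8182 d.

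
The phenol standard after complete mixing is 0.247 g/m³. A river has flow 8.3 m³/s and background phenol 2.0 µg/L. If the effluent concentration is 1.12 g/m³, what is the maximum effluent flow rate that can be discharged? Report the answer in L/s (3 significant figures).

2330 L/s

2.0 µg/L = 0.002 mg/L.
Mass balance at complete mixing: C_std·(Q_w + Q_r) = Q_w·C_e + Q_r·C_b.
Rearranging, Q_w = Q_r·(C_std − C_b)/(C_e − C_std) = 8.3·(0.247 − 0.002) / (1.12 − 0.247) = 2.329 m³/s.
= 2329 L/s.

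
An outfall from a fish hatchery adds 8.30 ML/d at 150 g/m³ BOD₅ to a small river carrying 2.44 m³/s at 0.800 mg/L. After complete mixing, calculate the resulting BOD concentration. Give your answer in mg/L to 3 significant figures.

8.30 ML/d = 0.09606 m³/s.
By mass balance at complete mixing, C = (0.09606·150 + 2.44·0.8) / (0.09606 + 2.44) = 16.36/2.536 = 6.452 mg/L.

6.45 mg/L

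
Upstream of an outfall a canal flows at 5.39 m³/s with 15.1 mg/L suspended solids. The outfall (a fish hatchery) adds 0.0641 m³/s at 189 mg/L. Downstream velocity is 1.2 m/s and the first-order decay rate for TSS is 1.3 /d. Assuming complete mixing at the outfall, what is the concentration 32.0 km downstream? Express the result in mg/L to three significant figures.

11.5 mg/L

After complete mixing, C₀ = (0.0641·189 + 5.39·15.1) / 5.454 = 17.14 mg/L.
Travel time t = 3.2e+04 m / 1.2 m/s = 2.667e+04 s = 0.3086 d.
C = 17.14·exp(−1.3·0.3086) = 17.14·0.6695 = 11.48 mg/L.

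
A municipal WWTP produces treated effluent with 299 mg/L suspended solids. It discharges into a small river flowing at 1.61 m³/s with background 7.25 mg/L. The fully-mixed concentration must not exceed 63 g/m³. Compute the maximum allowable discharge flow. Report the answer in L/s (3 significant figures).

380 L/s

Mass balance at complete mixing: C_std·(Q_w + Q_r) = Q_w·C_e + Q_r·C_b.
Rearranging, Q_w = Q_r·(C_std − C_b)/(C_e − C_std) = 1.61·(63 − 7.25) / (299 − 63) = 0.3803 m³/s.
= 380.3 L/s.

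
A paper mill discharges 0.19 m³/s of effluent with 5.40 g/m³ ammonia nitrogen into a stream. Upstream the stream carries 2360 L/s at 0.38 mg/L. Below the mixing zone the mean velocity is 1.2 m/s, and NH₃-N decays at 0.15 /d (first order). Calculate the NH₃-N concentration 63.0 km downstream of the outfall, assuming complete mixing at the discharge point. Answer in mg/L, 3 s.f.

0.688 mg/L

2360 L/s = 2.36 m³/s.
After complete mixing, C₀ = (0.19·5.4 + 2.36·0.38) / 2.55 = 0.754 mg/L.
Travel time t = 6.3e+04 m / 1.2 m/s = 5.25e+04 s = 0.6076 d.
C = 0.754·exp(−0.15·0.6076) = 0.754·0.9129 = 0.6884 mg/L.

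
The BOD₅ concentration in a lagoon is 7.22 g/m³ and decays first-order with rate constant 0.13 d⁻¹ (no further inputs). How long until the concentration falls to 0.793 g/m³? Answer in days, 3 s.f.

t = ln(C₀/C)/k = ln(7.22/0.793)/0.13 = 2.209/0.13 = 16.99 d.

17.0 d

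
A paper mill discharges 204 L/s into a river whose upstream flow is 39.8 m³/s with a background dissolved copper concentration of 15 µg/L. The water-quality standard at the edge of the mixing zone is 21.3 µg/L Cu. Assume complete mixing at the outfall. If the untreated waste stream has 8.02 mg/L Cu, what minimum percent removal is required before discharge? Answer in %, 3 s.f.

204 L/s = 0.204 m³/s.
15 µg/L = 0.015 mg/L.
21.3 µg/L = 0.0213 mg/L.
Mass balance: 0.0213·40 = 0.204·Cₑ + 39.8·0.015.
Cₑ = (0.8521 − 0.597) / 0.204 = 1.25 mg/L.
Required removal = 1 − 1.25/8.02 = 84.41 %.

84.4 %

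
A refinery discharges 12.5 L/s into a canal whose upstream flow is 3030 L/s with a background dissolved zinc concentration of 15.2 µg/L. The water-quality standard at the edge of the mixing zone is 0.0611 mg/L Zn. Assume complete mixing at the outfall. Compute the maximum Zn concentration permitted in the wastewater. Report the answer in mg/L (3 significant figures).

12.5 L/s = 0.0125 m³/s.
3030 L/s = 3.03 m³/s.
15.2 µg/L = 0.0152 mg/L.
Mass balance: 0.0611·3.043 = 0.0125·Cₑ + 3.03·0.0152.
Cₑ = (0.1859 − 0.04606) / 0.0125 = 11.19 mg/L.

11.2 mg/L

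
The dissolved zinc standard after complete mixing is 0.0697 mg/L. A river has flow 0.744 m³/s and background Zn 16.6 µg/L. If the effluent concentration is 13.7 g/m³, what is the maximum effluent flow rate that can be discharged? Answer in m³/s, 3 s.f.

0.00290 m³/s

16.6 µg/L = 0.0166 mg/L.
Mass balance at complete mixing: C_std·(Q_w + Q_r) = Q_w·C_e + Q_r·C_b.
Rearranging, Q_w = Q_r·(C_std − C_b)/(C_e − C_std) = 0.744·(0.0697 − 0.0166) / (13.7 − 0.0697) = 0.002898 m³/s.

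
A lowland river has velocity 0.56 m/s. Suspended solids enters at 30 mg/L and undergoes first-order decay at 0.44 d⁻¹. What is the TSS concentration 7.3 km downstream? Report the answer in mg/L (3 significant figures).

Travel time t = 7.3 km / 0.56 m/s = 7300/0.56 = 1.304e+04 s = 0.1509 d.
First-order decay: C = 30·exp(−0.44·0.1509) = 30·0.9358 = 28.07 mg/L.

28.1 mg/L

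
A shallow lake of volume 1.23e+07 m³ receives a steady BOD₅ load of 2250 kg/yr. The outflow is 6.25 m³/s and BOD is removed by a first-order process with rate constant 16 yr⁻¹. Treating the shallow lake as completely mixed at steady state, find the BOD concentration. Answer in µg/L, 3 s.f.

5.71 µg/L

Outflow Q = 6.25 m³/s × 3.156e+07 s/yr = 1.972e+08 m³/yr.
Steady-state CSTR mass balance: W = Q·C + k·V·C, so C = W/(Q + kV).
Q + kV = 1.972e+08 + 16·1.23e+07 = 3.94e+08 m³/yr.
C = 2250/3.94e+08 = 5.71e-06 kg/m³ = 0.00571 mg/L = 5.71 µg/L.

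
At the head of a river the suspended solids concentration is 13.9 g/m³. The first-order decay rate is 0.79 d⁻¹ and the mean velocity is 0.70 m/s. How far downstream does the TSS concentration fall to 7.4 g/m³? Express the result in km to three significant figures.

48.3 km

From C = C₀·e^(−kt), t = ln(C₀/C)/k = ln(13.9/7.4)/0.79 = 0.6304/0.79 = 0.798 d.
Distance = v·t = 0.70 m/s × 6.895e+04 s = 4.826e+04 m = 48.26 km.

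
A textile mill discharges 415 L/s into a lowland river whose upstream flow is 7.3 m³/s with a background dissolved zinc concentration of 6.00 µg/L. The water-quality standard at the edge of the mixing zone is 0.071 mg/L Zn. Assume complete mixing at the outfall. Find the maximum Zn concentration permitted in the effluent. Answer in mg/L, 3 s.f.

1.21 mg/L

415 L/s = 0.415 m³/s.
6.00 µg/L = 0.006 mg/L.
Mass balance: 0.071·7.715 = 0.415·Cₑ + 7.3·0.006.
Cₑ = (0.5478 − 0.0438) / 0.415 = 1.214 mg/L.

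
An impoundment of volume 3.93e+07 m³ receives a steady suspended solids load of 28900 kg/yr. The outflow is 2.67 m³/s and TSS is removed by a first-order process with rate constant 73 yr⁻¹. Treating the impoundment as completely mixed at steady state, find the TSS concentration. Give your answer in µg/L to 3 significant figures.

Outflow Q = 2.67 m³/s × 3.156e+07 s/yr = 8.426e+07 m³/yr.
Steady-state CSTR mass balance: W = Q·C + k·V·C, so C = W/(Q + kV).
Q + kV = 8.426e+07 + 73·3.93e+07 = 2.953e+09 m³/yr.
C = 28900/2.953e+09 = 9.786e-06 kg/m³ = 0.009786 mg/L = 9.786 µg/L.

9.79 µg/L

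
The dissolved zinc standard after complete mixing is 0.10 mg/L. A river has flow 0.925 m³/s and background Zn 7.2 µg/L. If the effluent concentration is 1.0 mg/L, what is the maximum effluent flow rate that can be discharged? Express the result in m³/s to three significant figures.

7.2 µg/L = 0.0072 mg/L.
Mass balance at complete mixing: C_std·(Q_w + Q_r) = Q_w·C_e + Q_r·C_b.
Rearranging, Q_w = Q_r·(C_std − C_b)/(C_e − C_std) = 0.925·(0.1 − 0.0072) / (1 − 0.1) = 0.09538 m³/s.

0.0954 m³/s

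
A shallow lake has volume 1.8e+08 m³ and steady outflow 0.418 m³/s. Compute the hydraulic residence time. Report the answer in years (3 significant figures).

13.6 yr

Q = 0.418 m³/s × 3.156e+07 s/yr = 1.319e+07 m³/yr.
Hydraulic residence time τ = V/Q = 1.8e+08/1.319e+07 = 13.65 yr.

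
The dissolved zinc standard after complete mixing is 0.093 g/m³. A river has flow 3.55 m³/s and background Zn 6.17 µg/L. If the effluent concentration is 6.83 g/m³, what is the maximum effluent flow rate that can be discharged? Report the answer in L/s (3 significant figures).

45.8 L/s

6.17 µg/L = 0.00617 mg/L.
Mass balance at complete mixing: C_std·(Q_w + Q_r) = Q_w·C_e + Q_r·C_b.
Rearranging, Q_w = Q_r·(C_std − C_b)/(C_e − C_std) = 3.55·(0.093 − 0.00617) / (6.83 − 0.093) = 0.04575 m³/s.
= 45.75 L/s.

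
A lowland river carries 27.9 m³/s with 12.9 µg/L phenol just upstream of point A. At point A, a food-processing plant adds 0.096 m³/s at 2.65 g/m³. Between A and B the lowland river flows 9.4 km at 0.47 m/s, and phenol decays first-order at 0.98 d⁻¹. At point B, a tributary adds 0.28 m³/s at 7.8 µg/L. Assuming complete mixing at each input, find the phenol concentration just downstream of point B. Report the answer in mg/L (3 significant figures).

12.9 µg/L = 0.0129 mg/L.
After input A: C = (27.9·0.0129 + 0.096·2.65) / 28 = 0.02194 mg/L.
Over the 9.4 km reach to input B (t = 2e+04 s = 0.2315 d), decay gives C = 0.02194·exp(−0.98·0.2315) = 0.01749 mg/L.
7.8 µg/L = 0.0078 mg/L.
After input B: C = (28·0.01749 + 0.28·0.0078) / 28.28 = 0.01739 mg/L.

0.0174 mg/L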